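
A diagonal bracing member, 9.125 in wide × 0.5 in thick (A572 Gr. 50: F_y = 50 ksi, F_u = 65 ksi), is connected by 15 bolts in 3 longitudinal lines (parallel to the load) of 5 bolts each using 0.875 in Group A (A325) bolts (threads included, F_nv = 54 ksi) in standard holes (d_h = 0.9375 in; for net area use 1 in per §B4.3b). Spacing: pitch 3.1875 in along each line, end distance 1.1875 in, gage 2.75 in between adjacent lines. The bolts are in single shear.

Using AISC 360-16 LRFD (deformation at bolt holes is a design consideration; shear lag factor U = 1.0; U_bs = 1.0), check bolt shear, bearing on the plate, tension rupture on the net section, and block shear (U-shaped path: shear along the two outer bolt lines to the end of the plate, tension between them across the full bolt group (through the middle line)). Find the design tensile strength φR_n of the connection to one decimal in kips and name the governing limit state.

Bolt shear: A_b = π(0.875)²/4 = 0.60132 in². φR_n = 0.75 × 54 × 0.60132 × 15 × 1 = 365.3 kips.
Bearing (0.5 in plate, F_u = 65 ksi): end bolts L_c = 1.1875 − 0.9375/2 = 0.71875, R_n = min(1.2×0.71875×0.5×65, 2.4×0.875×0.5×65) = 28.031 kips/bolt; interior L_c = 3.1875 − 0.9375 = 2.25, R_n = 68.25 kips/bolt. φR_n = 0.75 × (3×28.031 + 12×68.25) = 677.3 kips.
Tension rupture (net): A_n = (9.125 − 3×1)×0.5 = 3.0625 in² (U = 1.0, A_e = A_n). φR_n = 0.75 × 65 × 3.0625 = 149.3 kips.
Block shear: shear path 2×[1.1875+4×3.1875] = 2×13.9375 in, A_gv = 13.938, A_nv = 2×(13.9375 − 4.5×1)×0.5 = 9.4375 in²; tension across gage: (5.5 − 2×1)×0.5 = 1.75 in². R_n = min(0.6×65×9.4375, 0.6×50×13.938) + 1.0×65×1.75 = min(368.06, 418.14) + 113.75 = 481.81 kips. φR_n = 0.75 × 481.81 = 361.4 kips.
Governing: min(365.3, 677.3, 149.3, 361.4) = 149.3 kips → net-section rupture.

149.3 kips (net-section rupture governs)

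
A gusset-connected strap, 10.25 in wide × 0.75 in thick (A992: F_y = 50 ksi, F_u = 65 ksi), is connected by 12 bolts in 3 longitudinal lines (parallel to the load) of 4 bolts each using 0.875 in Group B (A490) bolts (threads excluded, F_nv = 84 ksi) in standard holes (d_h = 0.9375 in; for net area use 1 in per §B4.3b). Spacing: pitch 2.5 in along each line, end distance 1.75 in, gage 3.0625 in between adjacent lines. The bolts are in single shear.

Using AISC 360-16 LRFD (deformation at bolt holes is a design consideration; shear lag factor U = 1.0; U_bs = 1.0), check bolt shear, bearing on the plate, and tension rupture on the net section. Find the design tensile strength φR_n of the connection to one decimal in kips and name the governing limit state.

Bolt shear: A_b = π(0.875)²/4 = 0.60132 in². φR_n = 0.75 × 84 × 0.60132 × 12 × 1 = 454.6 kips.
Bearing (0.75 in plate, F_u = 65 ksi): end bolts L_c = 1.75 − 0.9375/2 = 1.28125, R_n = min(1.2×1.28125×0.75×65, 2.4×0.875×0.75×65) = 74.953 kips/bolt; interior L_c = 2.5 − 0.9375 = 1.5625, R_n = 91.406 kips/bolt. φR_n = 0.75 × (3×74.953 + 9×91.406) = 785.6 kips.
Tension rupture (net): A_n = (10.25 − 3×1)×0.75 = 5.4375 in² (U = 1.0, A_e = A_n). φR_n = 0.75 × 65 × 5.4375 = 265.1 kips.
Governing: min(454.6, 785.6, 265.1) = 265.1 kips → net-section rupture.

265.1 kips (net-section rupture governs)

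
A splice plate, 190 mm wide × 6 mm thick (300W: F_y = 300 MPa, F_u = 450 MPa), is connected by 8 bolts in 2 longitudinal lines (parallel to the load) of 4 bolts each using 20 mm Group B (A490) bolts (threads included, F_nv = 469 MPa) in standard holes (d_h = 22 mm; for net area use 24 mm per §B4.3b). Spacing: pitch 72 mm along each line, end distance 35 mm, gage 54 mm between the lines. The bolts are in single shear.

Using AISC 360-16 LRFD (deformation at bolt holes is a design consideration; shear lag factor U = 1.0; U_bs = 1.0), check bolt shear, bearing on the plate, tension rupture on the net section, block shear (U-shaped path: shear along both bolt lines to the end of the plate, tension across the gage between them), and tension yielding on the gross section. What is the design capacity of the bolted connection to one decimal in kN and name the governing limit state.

287.6 kN (net-section rupture governs)

Bolt shear: A_b = π(20)²/4 = 314.16 mm². φR_n = 0.75 × 469 × 314.16 × 8 × 1 = 884.0 kN.
Bearing (6 mm plate, F_u = 450 MPa): end bolts L_c = 35 − 22/2 = 24, R_n = min(1.2×24×6×450, 2.4×20×6×450) = 77.76 kN/bolt; interior L_c = 72 − 22 = 50, R_n = 129.6 kN/bolt. φR_n = 0.75 × (2×77.76 + 6×129.6) = 699.8 kN.
Tension rupture (net): A_n = (190 − 2×24)×6 = 852 mm² (U = 1.0, A_e = A_n). φR_n = 0.75 × 450 × 852 = 287.6 kN.
Block shear: shear path 2×[35+3×72] = 2×251 mm, A_gv = 3012, A_nv = 2×(251 − 3.5×24)×6 = 2004 mm²; tension across gage: (54 − 1×24)×6 = 180 mm². R_n = min(0.6×450×2004, 0.6×300×3012) + 1.0×450×180 = min(541.08, 542.16) + 81 = 622.08 kN. φR_n = 0.75 × 622.08 = 466.6 kN.
Tension yield (gross): A_g = 190×6 = 1140 mm². φR_n = 0.90 × 300 × 1140 = 307.8 kN.
Governing: min(884.0, 699.8, 287.6, 466.6, 307.8) = 287.6 kN → net-section rupture.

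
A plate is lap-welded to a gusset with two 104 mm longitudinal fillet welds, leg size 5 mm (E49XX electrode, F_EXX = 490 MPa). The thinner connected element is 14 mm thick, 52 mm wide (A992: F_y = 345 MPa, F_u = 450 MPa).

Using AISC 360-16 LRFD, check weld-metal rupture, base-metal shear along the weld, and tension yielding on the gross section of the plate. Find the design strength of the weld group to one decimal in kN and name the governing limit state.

Weld metal: throat = 0.707×5 = 3.535 mm, L = 2×104 = 208 mm. φR_n = 0.75 × 0.6 × 490 × 3.535 × 208 = 162.1 kN.
Base metal shear (14 mm plate): yield φR_n = 1.0×0.6×345×14×208 = 602.8 kN; rupture φR_n = 0.75×0.6×450×14×208 = 589.7 kN; take 589.7 kN (rupture).
Tension yield (gross): A_g = 52×14 = 728 mm². φR_n = 0.90 × 345 × 728 = 226.0 kN.
Governing: min(162.1, 589.7, 226.0) = 162.1 kN → weld metal.

162.1 kN (weld metal governs)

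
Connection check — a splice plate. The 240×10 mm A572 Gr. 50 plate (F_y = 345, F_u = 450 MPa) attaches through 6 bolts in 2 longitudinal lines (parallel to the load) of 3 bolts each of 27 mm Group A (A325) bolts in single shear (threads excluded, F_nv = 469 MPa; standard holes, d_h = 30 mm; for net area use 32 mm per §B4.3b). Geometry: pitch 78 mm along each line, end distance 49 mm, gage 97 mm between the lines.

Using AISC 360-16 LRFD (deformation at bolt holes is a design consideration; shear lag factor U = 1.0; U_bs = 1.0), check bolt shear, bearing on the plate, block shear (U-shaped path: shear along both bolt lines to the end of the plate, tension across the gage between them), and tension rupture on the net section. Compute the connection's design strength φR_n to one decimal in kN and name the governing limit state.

594.0 kN (net-section rupture governs)

Bolt shear: A_b = π(27)²/4 = 572.56 mm². φR_n = 0.75 × 469 × 572.56 × 6 × 1 = 1208.4 kN.
Bearing (10 mm plate, F_u = 450 MPa): end bolts L_c = 49 − 30/2 = 34, R_n = min(1.2×34×10×450, 2.4×27×10×450) = 183.6 kN/bolt; interior L_c = 78 − 30 = 48, R_n = 259.2 kN/bolt. φR_n = 0.75 × (2×183.6 + 4×259.2) = 1053.0 kN.
Block shear: shear path 2×[49+2×78] = 2×205 mm, A_gv = 4100, A_nv = 2×(205 − 2.5×32)×10 = 2500 mm²; tension across gage: (97 − 1×32)×10 = 650 mm². R_n = min(0.6×450×2500, 0.6×345×4100) + 1.0×450×650 = min(675, 848.7) + 292.5 = 967.5 kN. φR_n = 0.75 × 967.5 = 725.6 kN.
Tension rupture (net): A_n = (240 − 2×32)×10 = 1760 mm² (U = 1.0, A_e = A_n). φR_n = 0.75 × 450 × 1760 = 594.0 kN.
Governing: min(1208.4, 1053.0, 725.6, 594.0) = 594.0 kN → net-section rupture.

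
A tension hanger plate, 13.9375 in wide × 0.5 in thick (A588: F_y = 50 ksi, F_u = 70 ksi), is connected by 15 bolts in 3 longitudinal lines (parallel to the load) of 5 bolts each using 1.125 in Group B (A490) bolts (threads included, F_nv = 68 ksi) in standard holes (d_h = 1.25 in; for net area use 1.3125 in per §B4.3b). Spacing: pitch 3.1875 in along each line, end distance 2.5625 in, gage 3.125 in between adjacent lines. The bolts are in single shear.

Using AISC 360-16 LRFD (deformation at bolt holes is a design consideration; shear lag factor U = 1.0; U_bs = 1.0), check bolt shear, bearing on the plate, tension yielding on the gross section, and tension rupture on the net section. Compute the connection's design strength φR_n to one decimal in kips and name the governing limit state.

Bolt shear: A_b = π(1.125)²/4 = 0.99402 in². φR_n = 0.75 × 68 × 0.99402 × 15 × 1 = 760.4 kips.
Bearing (0.5 in plate, F_u = 70 ksi): end bolts L_c = 2.5625 − 1.25/2 = 1.9375, R_n = min(1.2×1.9375×0.5×70, 2.4×1.125×0.5×70) = 81.375 kips/bolt; interior L_c = 3.1875 − 1.25 = 1.9375, R_n = 81.375 kips/bolt. φR_n = 0.75 × (3×81.375 + 12×81.375) = 915.5 kips.
Tension yield (gross): A_g = 13.9375×0.5 = 6.9688 in². φR_n = 0.90 × 50 × 6.9688 = 313.6 kips.
Tension rupture (net): A_n = (13.9375 − 3×1.3125)×0.5 = 5 in² (U = 1.0, A_e = A_n). φR_n = 0.75 × 70 × 5 = 262.5 kips.
Governing: min(760.4, 915.5, 313.6, 262.5) = 262.5 kips → net-section rupture.

262.5 kips (net-section rupture governs)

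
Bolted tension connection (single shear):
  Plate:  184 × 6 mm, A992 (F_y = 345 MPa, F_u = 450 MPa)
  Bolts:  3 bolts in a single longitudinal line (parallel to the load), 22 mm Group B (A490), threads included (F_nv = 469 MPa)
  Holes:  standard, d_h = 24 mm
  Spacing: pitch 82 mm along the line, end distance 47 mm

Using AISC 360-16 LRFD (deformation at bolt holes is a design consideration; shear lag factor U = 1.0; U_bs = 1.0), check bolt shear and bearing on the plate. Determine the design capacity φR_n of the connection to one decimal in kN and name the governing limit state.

298.9 kN (bearing governs)

Bolt shear: A_b = π(22)²/4 = 380.13 mm². φR_n = 0.75 × 469 × 380.13 × 3 × 1 = 401.1 kN.
Bearing (6 mm plate, F_u = 450 MPa): end bolts L_c = 47 − 24/2 = 35, R_n = min(1.2×35×6×450, 2.4×22×6×450) = 113.4 kN/bolt; interior L_c = 82 − 24 = 58, R_n = 142.56 kN/bolt. φR_n = 0.75 × (1×113.4 + 2×142.56) = 298.9 kN.
Governing: min(401.1, 298.9) = 298.9 kN → bearing.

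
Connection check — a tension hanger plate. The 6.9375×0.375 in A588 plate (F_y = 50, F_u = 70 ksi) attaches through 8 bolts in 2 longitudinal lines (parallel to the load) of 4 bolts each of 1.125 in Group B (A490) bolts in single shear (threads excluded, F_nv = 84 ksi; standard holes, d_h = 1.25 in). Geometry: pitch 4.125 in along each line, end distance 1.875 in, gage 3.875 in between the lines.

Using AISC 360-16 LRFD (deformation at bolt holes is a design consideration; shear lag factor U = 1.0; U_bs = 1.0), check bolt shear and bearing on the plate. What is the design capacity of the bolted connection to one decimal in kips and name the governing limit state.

378.0 kips (bearing governs)

Bolt shear: A_b = π(1.125)²/4 = 0.99402 in². φR_n = 0.75 × 84 × 0.99402 × 8 × 1 = 501.0 kips.
Bearing (0.375 in plate, F_u = 70 ksi): end bolts L_c = 1.875 − 1.25/2 = 1.25, R_n = min(1.2×1.25×0.375×70, 2.4×1.125×0.375×70) = 39.375 kips/bolt; interior L_c = 4.125 − 1.25 = 2.875, R_n = 70.875 kips/bolt. φR_n = 0.75 × (2×39.375 + 6×70.875) = 378.0 kips.
Governing: min(501.0, 378.0) = 378.0 kips → bearing.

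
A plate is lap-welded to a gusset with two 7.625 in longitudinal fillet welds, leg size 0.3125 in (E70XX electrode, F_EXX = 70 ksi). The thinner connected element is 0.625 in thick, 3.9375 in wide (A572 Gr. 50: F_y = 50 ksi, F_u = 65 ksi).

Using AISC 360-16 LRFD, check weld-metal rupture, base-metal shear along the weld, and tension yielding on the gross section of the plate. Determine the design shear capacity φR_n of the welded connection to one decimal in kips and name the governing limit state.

Weld metal: throat = 0.707×0.3125 = 0.22094 in, L = 2×7.625 = 15.25 in. φR_n = 0.75 × 0.6 × 70 × 0.22094 × 15.25 = 106.1 kips.
Base metal shear (0.625 in plate): yield φR_n = 1.0×0.6×50×0.625×15.25 = 285.9 kips; rupture φR_n = 0.75×0.6×65×0.625×15.25 = 278.8 kips; take 278.8 kips (rupture).
Tension yield (gross): A_g = 3.9375×0.625 = 2.4609 in². φR_n = 0.90 × 50 × 2.4609 = 110.7 kips.
Governing: min(106.1, 278.8, 110.7) = 106.1 kips → weld metal.

106.1 kips (weld metal governs)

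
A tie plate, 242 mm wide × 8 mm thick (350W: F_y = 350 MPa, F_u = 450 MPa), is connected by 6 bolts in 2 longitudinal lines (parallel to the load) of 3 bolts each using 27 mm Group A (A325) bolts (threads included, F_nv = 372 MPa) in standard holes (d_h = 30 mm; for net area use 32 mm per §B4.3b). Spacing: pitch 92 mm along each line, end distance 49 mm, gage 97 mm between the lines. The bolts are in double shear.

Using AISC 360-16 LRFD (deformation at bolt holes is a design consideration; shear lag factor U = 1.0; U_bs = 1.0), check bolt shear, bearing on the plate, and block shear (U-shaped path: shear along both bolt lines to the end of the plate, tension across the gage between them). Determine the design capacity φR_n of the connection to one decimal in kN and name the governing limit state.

671.2 kN (block shear governs)

Bolt shear: A_b = π(27)²/4 = 572.56 mm². φR_n = 0.75 × 372 × 572.56 × 6 × 2 = 1916.9 kN.
Bearing (8 mm plate, F_u = 450 MPa): end bolts L_c = 49 − 30/2 = 34, R_n = min(1.2×34×8×450, 2.4×27×8×450) = 146.88 kN/bolt; interior L_c = 92 − 30 = 62, R_n = 233.28 kN/bolt. φR_n = 0.75 × (2×146.88 + 4×233.28) = 920.2 kN.
Block shear: shear path 2×[49+2×92] = 2×233 mm, A_gv = 3728, A_nv = 2×(233 − 2.5×32)×8 = 2448 mm²; tension across gage: (97 − 1×32)×8 = 520 mm². R_n = min(0.6×450×2448, 0.6×350×3728) + 1.0×450×520 = min(660.96, 782.88) + 234 = 894.96 kN. φR_n = 0.75 × 894.96 = 671.2 kN.
Governing: min(1916.9, 920.2, 671.2) = 671.2 kN → block shear.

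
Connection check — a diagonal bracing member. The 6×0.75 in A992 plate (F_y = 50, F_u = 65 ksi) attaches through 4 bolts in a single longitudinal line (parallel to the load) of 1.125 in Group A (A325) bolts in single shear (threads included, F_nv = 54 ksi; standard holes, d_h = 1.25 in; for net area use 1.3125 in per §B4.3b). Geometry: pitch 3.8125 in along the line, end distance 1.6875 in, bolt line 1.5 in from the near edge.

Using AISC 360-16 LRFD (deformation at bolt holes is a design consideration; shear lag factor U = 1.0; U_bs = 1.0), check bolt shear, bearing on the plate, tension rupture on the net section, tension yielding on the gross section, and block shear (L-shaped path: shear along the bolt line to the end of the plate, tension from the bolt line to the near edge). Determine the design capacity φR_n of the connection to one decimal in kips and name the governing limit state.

161.0 kips (bolt shear governs)

Bolt shear: A_b = π(1.125)²/4 = 0.99402 in². φR_n = 0.75 × 54 × 0.99402 × 4 × 1 = 161.0 kips.
Bearing (0.75 in plate, F_u = 65 ksi): end bolts L_c = 1.6875 − 1.25/2 = 1.0625, R_n = min(1.2×1.0625×0.75×65, 2.4×1.125×0.75×65) = 62.156 kips/bolt; interior L_c = 3.8125 − 1.25 = 2.5625, R_n = 131.63 kips/bolt. φR_n = 0.75 × (1×62.156 + 3×131.63) = 342.8 kips.
Tension rupture (net): A_n = (6 − 1×1.3125)×0.75 = 3.5156 in² (U = 1.0, A_e = A_n). φR_n = 0.75 × 65 × 3.5156 = 171.4 kips.
Tension yield (gross): A_g = 6×0.75 = 4.5 in². φR_n = 0.90 × 50 × 4.5 = 202.5 kips.
Block shear: shear path 1×[1.6875+3×3.8125] = 1×13.125 in, A_gv = 9.8438, A_nv = 1×(13.125 − 3.5×1.3125)×0.75 = 6.3984 in²; tension to near edge: (1.5 − 0.5×1.3125)×0.75 = 0.63281 in². R_n = min(0.6×65×6.3984, 0.6×50×9.8438) + 1.0×65×0.63281 = min(249.54, 295.31) + 41.133 = 290.67 kips. φR_n = 0.75 × 290.67 = 218.0 kips.
Governing: min(161.0, 342.8, 171.4, 202.5, 218.0) = 161.0 kips → bolt shear.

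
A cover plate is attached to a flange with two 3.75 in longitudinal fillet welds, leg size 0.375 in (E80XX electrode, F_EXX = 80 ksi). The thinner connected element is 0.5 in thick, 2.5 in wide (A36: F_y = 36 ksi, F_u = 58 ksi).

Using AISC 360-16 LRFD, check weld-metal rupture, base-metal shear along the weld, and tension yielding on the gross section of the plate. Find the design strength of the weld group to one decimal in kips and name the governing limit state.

40.5 kips (gross-section yield governs)

Weld metal: throat = 0.707×0.375 = 0.26513 in, L = 2×3.75 = 7.5 in. φR_n = 0.75 × 0.6 × 80 × 0.26513 × 7.5 = 71.6 kips.
Base metal shear (0.5 in plate): yield φR_n = 1.0×0.6×36×0.5×7.5 = 81.0 kips; rupture φR_n = 0.75×0.6×58×0.5×7.5 = 97.9 kips; take 81.0 kips (yield).
Tension yield (gross): A_g = 2.5×0.5 = 1.25 in². φR_n = 0.90 × 36 × 1.25 = 40.5 kips.
Governing: min(71.6, 81.0, 40.5) = 40.5 kips → gross-section yield.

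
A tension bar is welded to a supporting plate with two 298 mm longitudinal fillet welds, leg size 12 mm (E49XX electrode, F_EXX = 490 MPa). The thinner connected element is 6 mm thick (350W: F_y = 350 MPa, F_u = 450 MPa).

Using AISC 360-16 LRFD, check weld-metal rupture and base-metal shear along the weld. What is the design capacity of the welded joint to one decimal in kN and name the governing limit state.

724.1 kN (base-metal shear governs)

Weld metal: throat = 0.707×12 = 8.484 mm, L = 2×298 = 596 mm. φR_n = 0.75 × 0.6 × 490 × 8.484 × 596 = 1115.0 kN.
Base metal shear (6 mm plate): yield φR_n = 1.0×0.6×350×6×596 = 751.0 kN; rupture φR_n = 0.75×0.6×450×6×596 = 724.1 kN; take 724.1 kN (rupture).
Governing: min(1115.0, 724.1) = 724.1 kN → base-metal shear.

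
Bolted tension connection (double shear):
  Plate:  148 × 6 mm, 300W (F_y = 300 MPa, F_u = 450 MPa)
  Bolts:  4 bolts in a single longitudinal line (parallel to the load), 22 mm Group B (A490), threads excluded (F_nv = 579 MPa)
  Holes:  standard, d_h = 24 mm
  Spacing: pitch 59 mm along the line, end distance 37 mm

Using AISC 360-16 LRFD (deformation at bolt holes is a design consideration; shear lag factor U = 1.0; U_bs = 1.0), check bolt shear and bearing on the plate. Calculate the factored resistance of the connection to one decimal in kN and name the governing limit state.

315.9 kN (bearing governs)

Bolt shear: A_b = π(22)²/4 = 380.13 mm². φR_n = 0.75 × 579 × 380.13 × 4 × 2 = 1320.6 kN.
Bearing (6 mm plate, F_u = 450 MPa): end bolts L_c = 37 − 24/2 = 25, R_n = min(1.2×25×6×450, 2.4×22×6×450) = 81 kN/bolt; interior L_c = 59 − 24 = 35, R_n = 113.4 kN/bolt. φR_n = 0.75 × (1×81 + 3×113.4) = 315.9 kN.
Governing: min(1320.6, 315.9) = 315.9 kN → bearing.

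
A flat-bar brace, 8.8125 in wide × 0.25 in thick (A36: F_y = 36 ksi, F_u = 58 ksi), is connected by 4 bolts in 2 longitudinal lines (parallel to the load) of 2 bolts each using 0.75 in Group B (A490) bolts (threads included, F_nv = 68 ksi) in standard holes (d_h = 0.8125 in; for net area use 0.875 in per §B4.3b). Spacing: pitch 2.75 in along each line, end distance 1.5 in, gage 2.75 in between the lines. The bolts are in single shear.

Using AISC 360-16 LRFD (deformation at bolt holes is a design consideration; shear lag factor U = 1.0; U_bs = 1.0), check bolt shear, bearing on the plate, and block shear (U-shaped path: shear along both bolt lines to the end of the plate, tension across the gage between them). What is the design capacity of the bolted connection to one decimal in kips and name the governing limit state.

54.8 kips (block shear governs)

Bolt shear: A_b = π(0.75)²/4 = 0.44179 in². φR_n = 0.75 × 68 × 0.44179 × 4 × 1 = 90.1 kips.
Bearing (0.25 in plate, F_u = 58 ksi): end bolts L_c = 1.5 − 0.8125/2 = 1.09375, R_n = min(1.2×1.09375×0.25×58, 2.4×0.75×0.25×58) = 19.031 kips/bolt; interior L_c = 2.75 − 0.8125 = 1.9375, R_n = 26.1 kips/bolt. φR_n = 0.75 × (2×19.031 + 2×26.1) = 67.7 kips.
Block shear: shear path 2×[1.5+1×2.75] = 2×4.25 in, A_gv = 2.125, A_nv = 2×(4.25 − 1.5×0.875)×0.25 = 1.4688 in²; tension across gage: (2.75 − 1×0.875)×0.25 = 0.46875 in². R_n = min(0.6×58×1.4688, 0.6×36×2.125) + 1.0×58×0.46875 = min(51.114, 45.9) + 27.188 = 73.088 kips. φR_n = 0.75 × 73.088 = 54.8 kips.
Governing: min(90.1, 67.7, 54.8) = 54.8 kips → block shear.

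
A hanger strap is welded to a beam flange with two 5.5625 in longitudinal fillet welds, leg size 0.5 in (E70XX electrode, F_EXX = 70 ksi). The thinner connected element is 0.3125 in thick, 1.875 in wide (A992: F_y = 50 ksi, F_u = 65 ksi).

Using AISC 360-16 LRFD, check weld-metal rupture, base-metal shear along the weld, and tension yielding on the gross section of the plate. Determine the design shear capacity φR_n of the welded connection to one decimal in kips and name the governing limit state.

Weld metal: throat = 0.707×0.5 = 0.3535 in, L = 2×5.5625 = 11.125 in. φR_n = 0.75 × 0.6 × 70 × 0.3535 × 11.125 = 123.9 kips.
Base metal shear (0.3125 in plate): yield φR_n = 1.0×0.6×50×0.3125×11.125 = 104.3 kips; rupture φR_n = 0.75×0.6×65×0.3125×11.125 = 101.7 kips; take 101.7 kips (rupture).
Tension yield (gross): A_g = 1.875×0.3125 = 0.58594 in². φR_n = 0.90 × 50 × 0.58594 = 26.4 kips.
Governing: min(123.9, 101.7, 26.4) = 26.4 kips → gross-section yield.

26.4 kips (gross-section yield governs)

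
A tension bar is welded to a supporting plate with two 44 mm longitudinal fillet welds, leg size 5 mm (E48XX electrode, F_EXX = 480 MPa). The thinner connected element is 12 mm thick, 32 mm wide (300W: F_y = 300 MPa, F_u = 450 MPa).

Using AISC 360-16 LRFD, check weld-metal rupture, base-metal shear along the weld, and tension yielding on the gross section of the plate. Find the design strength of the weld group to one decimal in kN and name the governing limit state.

Weld metal: throat = 0.707×5 = 3.535 mm, L = 2×44 = 88 mm. φR_n = 0.75 × 0.6 × 480 × 3.535 × 88 = 67.2 kN.
Base metal shear (12 mm plate): yield φR_n = 1.0×0.6×300×12×88 = 190.1 kN; rupture φR_n = 0.75×0.6×450×12×88 = 213.8 kN; take 190.1 kN (yield).
Tension yield (gross): A_g = 32×12 = 384 mm². φR_n = 0.90 × 300 × 384 = 103.7 kN.
Governing: min(67.2, 190.1, 103.7) = 67.2 kN → weld metal.

67.2 kN (weld metal governs)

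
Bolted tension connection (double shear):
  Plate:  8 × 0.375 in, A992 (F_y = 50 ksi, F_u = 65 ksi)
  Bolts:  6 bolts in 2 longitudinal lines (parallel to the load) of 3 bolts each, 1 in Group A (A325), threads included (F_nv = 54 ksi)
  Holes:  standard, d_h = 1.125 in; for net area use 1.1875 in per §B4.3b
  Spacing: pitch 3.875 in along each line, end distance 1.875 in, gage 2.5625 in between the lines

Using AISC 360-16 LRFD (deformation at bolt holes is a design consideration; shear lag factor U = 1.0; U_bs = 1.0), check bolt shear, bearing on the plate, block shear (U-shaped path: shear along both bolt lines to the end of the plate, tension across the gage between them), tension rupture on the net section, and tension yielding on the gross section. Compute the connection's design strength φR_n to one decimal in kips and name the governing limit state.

102.8 kips (net-section rupture governs)

Bolt shear: A_b = π(1)²/4 = 0.7854 in². φR_n = 0.75 × 54 × 0.7854 × 6 × 2 = 381.7 kips.
Bearing (0.375 in plate, F_u = 65 ksi): end bolts L_c = 1.875 − 1.125/2 = 1.3125, R_n = min(1.2×1.3125×0.375×65, 2.4×1×0.375×65) = 38.391 kips/bolt; interior L_c = 3.875 − 1.125 = 2.75, R_n = 58.5 kips/bolt. φR_n = 0.75 × (2×38.391 + 4×58.5) = 233.1 kips.
Block shear: shear path 2×[1.875+2×3.875] = 2×9.625 in, A_gv = 7.2188, A_nv = 2×(9.625 − 2.5×1.1875)×0.375 = 4.9922 in²; tension across gage: (2.5625 − 1×1.1875)×0.375 = 0.51563 in². R_n = min(0.6×65×4.9922, 0.6×50×7.2188) + 1.0×65×0.51563 = min(194.7, 216.56) + 33.516 = 228.22 kips. φR_n = 0.75 × 228.22 = 171.2 kips.
Tension rupture (net): A_n = (8 − 2×1.1875)×0.375 = 2.1094 in² (U = 1.0, A_e = A_n). φR_n = 0.75 × 65 × 2.1094 = 102.8 kips.
Tension yield (gross): A_g = 8×0.375 = 3 in². φR_n = 0.90 × 50 × 3 = 135.0 kips.
Governing: min(381.7, 233.1, 171.2, 102.8, 135.0) = 102.8 kips → net-section rupture.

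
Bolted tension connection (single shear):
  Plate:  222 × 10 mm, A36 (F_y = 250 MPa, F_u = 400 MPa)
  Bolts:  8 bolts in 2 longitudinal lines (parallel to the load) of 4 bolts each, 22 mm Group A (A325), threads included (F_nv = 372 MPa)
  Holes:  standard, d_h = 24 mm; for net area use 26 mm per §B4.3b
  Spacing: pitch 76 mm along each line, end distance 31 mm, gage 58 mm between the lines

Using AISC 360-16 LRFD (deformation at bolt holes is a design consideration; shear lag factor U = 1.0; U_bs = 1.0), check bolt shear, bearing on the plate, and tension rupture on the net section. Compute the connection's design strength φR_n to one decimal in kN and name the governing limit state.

510.0 kN (net-section rupture governs)

Bolt shear: A_b = π(22)²/4 = 380.13 mm². φR_n = 0.75 × 372 × 380.13 × 8 × 1 = 848.5 kN.
Bearing (10 mm plate, F_u = 400 MPa): end bolts L_c = 31 − 24/2 = 19, R_n = min(1.2×19×10×400, 2.4×22×10×400) = 91.2 kN/bolt; interior L_c = 76 − 24 = 52, R_n = 211.2 kN/bolt. φR_n = 0.75 × (2×91.2 + 6×211.2) = 1087.2 kN.
Tension rupture (net): A_n = (222 − 2×26)×10 = 1700 mm² (U = 1.0, A_e = A_n). φR_n = 0.75 × 400 × 1700 = 510.0 kN.
Governing: min(848.5, 1087.2, 510.0) = 510.0 kN → net-section rupture.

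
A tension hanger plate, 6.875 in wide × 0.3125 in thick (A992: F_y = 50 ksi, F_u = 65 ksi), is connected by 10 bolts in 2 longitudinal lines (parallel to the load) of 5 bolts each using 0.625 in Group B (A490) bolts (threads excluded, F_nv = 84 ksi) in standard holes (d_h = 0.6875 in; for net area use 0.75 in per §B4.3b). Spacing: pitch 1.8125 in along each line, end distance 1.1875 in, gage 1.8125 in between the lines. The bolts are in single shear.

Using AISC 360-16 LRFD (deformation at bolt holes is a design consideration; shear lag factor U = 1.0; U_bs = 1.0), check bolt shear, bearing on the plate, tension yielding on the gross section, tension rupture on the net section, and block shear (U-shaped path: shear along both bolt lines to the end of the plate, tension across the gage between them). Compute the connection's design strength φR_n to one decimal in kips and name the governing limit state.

Bolt shear: A_b = π(0.625)²/4 = 0.3068 in². φR_n = 0.75 × 84 × 0.3068 × 10 × 1 = 193.3 kips.
Bearing (0.3125 in plate, F_u = 65 ksi): end bolts L_c = 1.1875 − 0.6875/2 = 0.84375, R_n = min(1.2×0.84375×0.3125×65, 2.4×0.625×0.3125×65) = 20.566 kips/bolt; interior L_c = 1.8125 − 0.6875 = 1.125, R_n = 27.422 kips/bolt. φR_n = 0.75 × (2×20.566 + 8×27.422) = 195.4 kips.
Tension yield (gross): A_g = 6.875×0.3125 = 2.1484 in². φR_n = 0.90 × 50 × 2.1484 = 96.7 kips.
Tension rupture (net): A_n = (6.875 − 2×0.75)×0.3125 = 1.6797 in² (U = 1.0, A_e = A_n). φR_n = 0.75 × 65 × 1.6797 = 81.9 kips.
Block shear: shear path 2×[1.1875+4×1.8125] = 2×8.4375 in, A_gv = 5.2734, A_nv = 2×(8.4375 − 4.5×0.75)×0.3125 = 3.1641 in²; tension across gage: (1.8125 − 1×0.75)×0.3125 = 0.33203 in². R_n = min(0.6×65×3.1641, 0.6×50×5.2734) + 1.0×65×0.33203 = min(123.4, 158.2) + 21.582 = 144.98 kips. φR_n = 0.75 × 144.98 = 108.7 kips.
Governing: min(193.3, 195.4, 96.7, 81.9, 108.7) = 81.9 kips → net-section rupture.

81.9 kips (net-section rupture governs)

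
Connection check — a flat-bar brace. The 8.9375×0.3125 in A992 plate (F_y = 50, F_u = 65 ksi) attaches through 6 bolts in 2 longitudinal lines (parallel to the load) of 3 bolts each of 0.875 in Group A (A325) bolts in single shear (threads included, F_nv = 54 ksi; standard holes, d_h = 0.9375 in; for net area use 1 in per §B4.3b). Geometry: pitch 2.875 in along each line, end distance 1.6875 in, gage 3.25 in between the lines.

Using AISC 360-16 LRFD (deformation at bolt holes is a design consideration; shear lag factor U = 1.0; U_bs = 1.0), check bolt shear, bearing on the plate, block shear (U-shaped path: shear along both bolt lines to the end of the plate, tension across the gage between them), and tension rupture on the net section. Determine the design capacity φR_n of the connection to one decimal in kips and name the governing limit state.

Bolt shear: A_b = π(0.875)²/4 = 0.60132 in². φR_n = 0.75 × 54 × 0.60132 × 6 × 1 = 146.1 kips.
Bearing (0.3125 in plate, F_u = 65 ksi): end bolts L_c = 1.6875 − 0.9375/2 = 1.21875, R_n = min(1.2×1.21875×0.3125×65, 2.4×0.875×0.3125×65) = 29.707 kips/bolt; interior L_c = 2.875 − 0.9375 = 1.9375, R_n = 42.656 kips/bolt. φR_n = 0.75 × (2×29.707 + 4×42.656) = 172.5 kips.
Block shear: shear path 2×[1.6875+2×2.875] = 2×7.4375 in, A_gv = 4.6484, A_nv = 2×(7.4375 − 2.5×1)×0.3125 = 3.0859 in²; tension across gage: (3.25 − 1×1)×0.3125 = 0.70313 in². R_n = min(0.6×65×3.0859, 0.6×50×4.6484) + 1.0×65×0.70313 = min(120.35, 139.45) + 45.703 = 166.05 kips. φR_n = 0.75 × 166.05 = 124.5 kips.
Tension rupture (net): A_n = (8.9375 − 2×1)×0.3125 = 2.168 in² (U = 1.0, A_e = A_n). φR_n = 0.75 × 65 × 2.168 = 105.7 kips.
Governing: min(146.1, 172.5, 124.5, 105.7) = 105.7 kips → net-section rupture.

105.7 kips (net-section rupture governs)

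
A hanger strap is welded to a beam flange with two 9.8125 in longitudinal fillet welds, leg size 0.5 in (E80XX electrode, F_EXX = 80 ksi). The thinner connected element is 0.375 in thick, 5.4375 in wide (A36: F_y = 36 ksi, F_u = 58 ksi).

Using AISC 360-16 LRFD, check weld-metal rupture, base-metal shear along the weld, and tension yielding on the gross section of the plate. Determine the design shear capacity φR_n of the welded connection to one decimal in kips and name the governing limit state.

Weld metal: throat = 0.707×0.5 = 0.3535 in, L = 2×9.8125 = 19.625 in. φR_n = 0.75 × 0.6 × 80 × 0.3535 × 19.625 = 249.7 kips.
Base metal shear (0.375 in plate): yield φR_n = 1.0×0.6×36×0.375×19.625 = 159.0 kips; rupture φR_n = 0.75×0.6×58×0.375×19.625 = 192.1 kips; take 159.0 kips (yield).
Tension yield (gross): A_g = 5.4375×0.375 = 2.0391 in². φR_n = 0.90 × 36 × 2.0391 = 66.1 kips.
Governing: min(249.7, 159.0, 66.1) = 66.1 kips → gross-section yield.

66.1 kips (gross-section yield governs)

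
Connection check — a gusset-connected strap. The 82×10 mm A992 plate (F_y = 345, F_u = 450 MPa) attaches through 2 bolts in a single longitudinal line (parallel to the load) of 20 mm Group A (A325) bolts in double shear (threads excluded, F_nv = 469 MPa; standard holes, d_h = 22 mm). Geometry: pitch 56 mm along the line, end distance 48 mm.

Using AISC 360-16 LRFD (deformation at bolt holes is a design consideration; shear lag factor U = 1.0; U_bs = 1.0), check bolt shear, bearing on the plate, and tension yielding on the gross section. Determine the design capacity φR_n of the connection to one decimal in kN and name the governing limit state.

Bolt shear: A_b = π(20)²/4 = 314.16 mm². φR_n = 0.75 × 469 × 314.16 × 2 × 2 = 442.0 kN.
Bearing (10 mm plate, F_u = 450 MPa): end bolts L_c = 48 − 22/2 = 37, R_n = min(1.2×37×10×450, 2.4×20×10×450) = 199.8 kN/bolt; interior L_c = 56 − 22 = 34, R_n = 183.6 kN/bolt. φR_n = 0.75 × (1×199.8 + 1×183.6) = 287.6 kN.
Tension yield (gross): A_g = 82×10 = 820 mm². φR_n = 0.90 × 345 × 820 = 254.6 kN.
Governing: min(442.0, 287.6, 254.6) = 254.6 kN → gross-section yield.

254.6 kN (gross-section yield governs)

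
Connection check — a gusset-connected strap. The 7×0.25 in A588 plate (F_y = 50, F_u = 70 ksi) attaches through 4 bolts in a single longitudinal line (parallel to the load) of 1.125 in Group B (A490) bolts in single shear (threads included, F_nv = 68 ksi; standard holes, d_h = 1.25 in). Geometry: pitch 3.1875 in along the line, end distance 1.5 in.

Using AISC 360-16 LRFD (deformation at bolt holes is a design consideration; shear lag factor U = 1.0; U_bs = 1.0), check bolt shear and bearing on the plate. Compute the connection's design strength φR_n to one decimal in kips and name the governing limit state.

105.3 kips (bearing governs)

Bolt shear: A_b = π(1.125)²/4 = 0.99402 in². φR_n = 0.75 × 68 × 0.99402 × 4 × 1 = 202.8 kips.
Bearing (0.25 in plate, F_u = 70 ksi): end bolts L_c = 1.5 − 1.25/2 = 0.875, R_n = min(1.2×0.875×0.25×70, 2.4×1.125×0.25×70) = 18.375 kips/bolt; interior L_c = 3.1875 − 1.25 = 1.9375, R_n = 40.688 kips/bolt. φR_n = 0.75 × (1×18.375 + 3×40.688) = 105.3 kips.
Governing: min(202.8, 105.3) = 105.3 kips → bearing.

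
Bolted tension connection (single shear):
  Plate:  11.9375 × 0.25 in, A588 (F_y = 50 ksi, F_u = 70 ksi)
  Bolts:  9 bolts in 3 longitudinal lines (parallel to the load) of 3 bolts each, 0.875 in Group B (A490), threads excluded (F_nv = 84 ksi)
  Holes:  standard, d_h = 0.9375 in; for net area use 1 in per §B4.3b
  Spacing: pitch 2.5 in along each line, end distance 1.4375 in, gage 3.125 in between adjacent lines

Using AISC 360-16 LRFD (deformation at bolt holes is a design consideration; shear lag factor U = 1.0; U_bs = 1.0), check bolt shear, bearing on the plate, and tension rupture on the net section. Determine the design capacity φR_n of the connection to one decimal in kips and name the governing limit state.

117.3 kips (net-section rupture governs)

Bolt shear: A_b = π(0.875)²/4 = 0.60132 in². φR_n = 0.75 × 84 × 0.60132 × 9 × 1 = 340.9 kips.
Bearing (0.25 in plate, F_u = 70 ksi): end bolts L_c = 1.4375 − 0.9375/2 = 0.96875, R_n = min(1.2×0.96875×0.25×70, 2.4×0.875×0.25×70) = 20.344 kips/bolt; interior L_c = 2.5 − 0.9375 = 1.5625, R_n = 32.813 kips/bolt. φR_n = 0.75 × (3×20.344 + 6×32.813) = 193.4 kips.
Tension rupture (net): A_n = (11.9375 − 3×1)×0.25 = 2.2344 in² (U = 1.0, A_e = A_n). φR_n = 0.75 × 70 × 2.2344 = 117.3 kips.
Governing: min(340.9, 193.4, 117.3) = 117.3 kips → net-section rupture.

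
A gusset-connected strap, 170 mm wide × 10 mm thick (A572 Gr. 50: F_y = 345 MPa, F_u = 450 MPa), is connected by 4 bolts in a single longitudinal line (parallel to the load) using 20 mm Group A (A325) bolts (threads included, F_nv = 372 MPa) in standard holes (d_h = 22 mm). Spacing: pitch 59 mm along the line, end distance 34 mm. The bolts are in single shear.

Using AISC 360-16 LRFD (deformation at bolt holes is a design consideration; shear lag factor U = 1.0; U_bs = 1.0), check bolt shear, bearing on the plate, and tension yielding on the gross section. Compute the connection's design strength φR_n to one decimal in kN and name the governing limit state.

350.6 kN (bolt shear governs)

Bolt shear: A_b = π(20)²/4 = 314.16 mm². φR_n = 0.75 × 372 × 314.16 × 4 × 1 = 350.6 kN.
Bearing (10 mm plate, F_u = 450 MPa): end bolts L_c = 34 − 22/2 = 23, R_n = min(1.2×23×10×450, 2.4×20×10×450) = 124.2 kN/bolt; interior L_c = 59 − 22 = 37, R_n = 199.8 kN/bolt. φR_n = 0.75 × (1×124.2 + 3×199.8) = 542.7 kN.
Tension yield (gross): A_g = 170×10 = 1700 mm². φR_n = 0.90 × 345 × 1700 = 527.9 kN.
Governing: min(350.6, 542.7, 527.9) = 350.6 kN → bolt shear.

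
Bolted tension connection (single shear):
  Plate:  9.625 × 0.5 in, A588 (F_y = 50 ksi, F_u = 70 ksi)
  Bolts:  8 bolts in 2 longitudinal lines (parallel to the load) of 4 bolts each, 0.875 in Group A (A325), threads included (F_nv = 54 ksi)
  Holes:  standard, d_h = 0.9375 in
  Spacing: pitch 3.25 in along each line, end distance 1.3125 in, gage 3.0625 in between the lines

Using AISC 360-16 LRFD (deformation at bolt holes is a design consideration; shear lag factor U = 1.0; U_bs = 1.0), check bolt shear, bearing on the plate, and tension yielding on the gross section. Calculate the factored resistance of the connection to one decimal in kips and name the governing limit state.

Bolt shear: A_b = π(0.875)²/4 = 0.60132 in². φR_n = 0.75 × 54 × 0.60132 × 8 × 1 = 194.8 kips.
Bearing (0.5 in plate, F_u = 70 ksi): end bolts L_c = 1.3125 − 0.9375/2 = 0.84375, R_n = min(1.2×0.84375×0.5×70, 2.4×0.875×0.5×70) = 35.438 kips/bolt; interior L_c = 3.25 − 0.9375 = 2.3125, R_n = 73.5 kips/bolt. φR_n = 0.75 × (2×35.438 + 6×73.5) = 383.9 kips.
Tension yield (gross): A_g = 9.625×0.5 = 4.8125 in². φR_n = 0.90 × 50 × 4.8125 = 216.6 kips.
Governing: min(194.8, 383.9, 216.6) = 194.8 kips → bolt shear.

194.8 kips (bolt shear governs)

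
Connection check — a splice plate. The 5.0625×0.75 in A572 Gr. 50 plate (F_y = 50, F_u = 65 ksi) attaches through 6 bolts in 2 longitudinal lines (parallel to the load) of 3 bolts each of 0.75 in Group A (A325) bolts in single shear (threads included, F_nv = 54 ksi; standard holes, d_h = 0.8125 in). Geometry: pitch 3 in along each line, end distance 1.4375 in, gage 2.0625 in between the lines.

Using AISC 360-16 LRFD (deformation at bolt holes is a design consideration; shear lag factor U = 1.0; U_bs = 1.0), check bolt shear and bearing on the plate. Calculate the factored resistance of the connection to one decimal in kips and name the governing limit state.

107.4 kips (bolt shear governs)

Bolt shear: A_b = π(0.75)²/4 = 0.44179 in². φR_n = 0.75 × 54 × 0.44179 × 6 × 1 = 107.4 kips.
Bearing (0.75 in plate, F_u = 65 ksi): end bolts L_c = 1.4375 − 0.8125/2 = 1.03125, R_n = min(1.2×1.03125×0.75×65, 2.4×0.75×0.75×65) = 60.328 kips/bolt; interior L_c = 3 − 0.8125 = 2.1875, R_n = 87.75 kips/bolt. φR_n = 0.75 × (2×60.328 + 4×87.75) = 353.7 kips.
Governing: min(107.4, 353.7) = 107.4 kips → bolt shear.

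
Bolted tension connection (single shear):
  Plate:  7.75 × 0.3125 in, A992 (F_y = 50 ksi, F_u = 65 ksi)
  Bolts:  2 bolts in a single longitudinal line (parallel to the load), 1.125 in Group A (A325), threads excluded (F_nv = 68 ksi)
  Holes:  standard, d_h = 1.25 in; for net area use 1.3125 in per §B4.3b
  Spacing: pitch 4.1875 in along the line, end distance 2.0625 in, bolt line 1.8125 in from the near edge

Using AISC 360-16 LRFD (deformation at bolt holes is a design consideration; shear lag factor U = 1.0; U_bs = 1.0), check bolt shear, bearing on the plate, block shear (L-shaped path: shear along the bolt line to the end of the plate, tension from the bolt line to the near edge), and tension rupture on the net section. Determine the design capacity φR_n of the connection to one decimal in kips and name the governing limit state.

Bolt shear: A_b = π(1.125)²/4 = 0.99402 in². φR_n = 0.75 × 68 × 0.99402 × 2 × 1 = 101.4 kips.
Bearing (0.3125 in plate, F_u = 65 ksi): end bolts L_c = 2.0625 − 1.25/2 = 1.4375, R_n = min(1.2×1.4375×0.3125×65, 2.4×1.125×0.3125×65) = 35.039 kips/bolt; interior L_c = 4.1875 − 1.25 = 2.9375, R_n = 54.844 kips/bolt. φR_n = 0.75 × (1×35.039 + 1×54.844) = 67.4 kips.
Block shear: shear path 1×[2.0625+1×4.1875] = 1×6.25 in, A_gv = 1.9531, A_nv = 1×(6.25 − 1.5×1.3125)×0.3125 = 1.3379 in²; tension to near edge: (1.8125 − 0.5×1.3125)×0.3125 = 0.36133 in². R_n = min(0.6×65×1.3379, 0.6×50×1.9531) + 1.0×65×0.36133 = min(52.178, 58.593) + 23.486 = 75.664 kips. φR_n = 0.75 × 75.664 = 56.7 kips.
Tension rupture (net): A_n = (7.75 − 1×1.3125)×0.3125 = 2.0117 in² (U = 1.0, A_e = A_n). φR_n = 0.75 × 65 × 2.0117 = 98.1 kips.
Governing: min(101.4, 67.4, 56.7, 98.1) = 56.7 kips → block shear.

56.7 kips (block shear governs)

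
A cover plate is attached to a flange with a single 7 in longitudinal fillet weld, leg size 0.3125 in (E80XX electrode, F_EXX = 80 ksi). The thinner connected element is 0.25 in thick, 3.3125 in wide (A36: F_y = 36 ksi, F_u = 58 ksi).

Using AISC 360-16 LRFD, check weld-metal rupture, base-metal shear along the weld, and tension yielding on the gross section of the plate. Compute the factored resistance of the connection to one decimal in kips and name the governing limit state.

Weld metal: throat = 0.707×0.3125 = 0.22094 in, L = 7 in. φR_n = 0.75 × 0.6 × 80 × 0.22094 × 7 = 55.7 kips.
Base metal shear (0.25 in plate): yield φR_n = 1.0×0.6×36×0.25×7 = 37.8 kips; rupture φR_n = 0.75×0.6×58×0.25×7 = 45.7 kips; take 37.8 kips (yield).
Tension yield (gross): A_g = 3.3125×0.25 = 0.82813 in². φR_n = 0.90 × 36 × 0.82813 = 26.8 kips.
Governing: min(55.7, 37.8, 26.8) = 26.8 kips → gross-section yield.

26.8 kips (gross-section yield governs)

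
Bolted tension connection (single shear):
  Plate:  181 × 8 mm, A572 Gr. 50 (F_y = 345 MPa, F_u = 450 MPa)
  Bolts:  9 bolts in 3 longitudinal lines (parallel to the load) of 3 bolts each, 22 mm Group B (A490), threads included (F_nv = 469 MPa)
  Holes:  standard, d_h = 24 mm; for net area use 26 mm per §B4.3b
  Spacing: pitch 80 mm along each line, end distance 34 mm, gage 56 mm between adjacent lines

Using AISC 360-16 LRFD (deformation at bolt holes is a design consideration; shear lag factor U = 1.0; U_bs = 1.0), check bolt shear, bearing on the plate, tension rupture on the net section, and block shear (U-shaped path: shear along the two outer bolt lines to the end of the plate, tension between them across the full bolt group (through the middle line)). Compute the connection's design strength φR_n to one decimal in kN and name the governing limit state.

Bolt shear: A_b = π(22)²/4 = 380.13 mm². φR_n = 0.75 × 469 × 380.13 × 9 × 1 = 1203.4 kN.
Bearing (8 mm plate, F_u = 450 MPa): end bolts L_c = 34 − 24/2 = 22, R_n = min(1.2×22×8×450, 2.4×22×8×450) = 95.04 kN/bolt; interior L_c = 80 − 24 = 56, R_n = 190.08 kN/bolt. φR_n = 0.75 × (3×95.04 + 6×190.08) = 1069.2 kN.
Tension rupture (net): A_n = (181 − 3×26)×8 = 824 mm² (U = 1.0, A_e = A_n). φR_n = 0.75 × 450 × 824 = 278.1 kN.
Block shear: shear path 2×[34+2×80] = 2×194 mm, A_gv = 3104, A_nv = 2×(194 − 2.5×26)×8 = 2064 mm²; tension across gage: (112 − 2×26)×8 = 480 mm². R_n = min(0.6×450×2064, 0.6×345×3104) + 1.0×450×480 = min(557.28, 642.53) + 216 = 773.28 kN. φR_n = 0.75 × 773.28 = 580.0 kN.
Governing: min(1203.4, 1069.2, 278.1, 580.0) = 278.1 kN → net-section rupture.

278.1 kN (net-section rupture governs)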